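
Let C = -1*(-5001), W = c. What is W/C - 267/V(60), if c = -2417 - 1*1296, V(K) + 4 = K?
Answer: -1543195/280056 ≈ -5.5103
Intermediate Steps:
V(K) = -4 + K
c = -3713 (c = -2417 - 1296 = -3713)
W = -3713
C = 5001
W/C - 267/V(60) = -3713/5001 - 267/(-4 + 60) = -3713*1/5001 - 267/56 = -3713/5001 - 267*1/56 = -3713/5001 - 267/56 = -1543195/280056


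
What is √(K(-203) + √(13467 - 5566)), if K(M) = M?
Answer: √(-203 + √7901) ≈ 10.682*I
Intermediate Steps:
√(K(-203) + √(13467 - 5566)) = √(-203 + √(13467 - 5566)) = √(-203 + √7901)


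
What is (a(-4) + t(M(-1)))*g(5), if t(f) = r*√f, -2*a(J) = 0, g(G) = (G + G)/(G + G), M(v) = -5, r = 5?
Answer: 5*I*√5 ≈ 11.18*I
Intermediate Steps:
g(G) = 1 (g(G) = (2*G)/((2*G)) = (2*G)*(1/(2*G)) = 1)
a(J) = 0 (a(J) = -½*0 = 0)
t(f) = 5*√f
(a(-4) + t(M(-1)))*g(5) = (0 + 5*√(-5))*1 = (0 + 5*(I*√5))*1 = (0 + 5*I*√5)*1 = (5*I*√5)*1 = 5*I*√5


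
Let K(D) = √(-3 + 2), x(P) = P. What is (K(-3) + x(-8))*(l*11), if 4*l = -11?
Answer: 242 - 121*I/4 ≈ 242.0 - 30.25*I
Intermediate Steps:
l = -11/4 (l = (¼)*(-11) = -11/4 ≈ -2.7500)
K(D) = I (K(D) = √(-1) = I)
(K(-3) + x(-8))*(l*11) = (I - 8)*(-11/4*11) = (-8 + I)*(-121/4) = 242 - 121*I/4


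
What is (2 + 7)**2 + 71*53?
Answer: 3844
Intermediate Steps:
(2 + 7)**2 + 71*53 = 9**2 + 3763 = 81 + 3763 = 3844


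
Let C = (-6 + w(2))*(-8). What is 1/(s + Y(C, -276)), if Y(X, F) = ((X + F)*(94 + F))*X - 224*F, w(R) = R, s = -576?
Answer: 1/1482304 ≈ 6.7462e-7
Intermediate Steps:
C = 32 (C = (-6 + 2)*(-8) = -4*(-8) = 32)
Y(X, F) = -224*F + X*(94 + F)*(F + X) (Y(X, F) = ((F + X)*(94 + F))*X - 224*F = ((94 + F)*(F + X))*X - 224*F = X*(94 + F)*(F + X) - 224*F = -224*F + X*(94 + F)*(F + X))
1/(s + Y(C, -276)) = 1/(-576 + (-224*(-276) + 94*32² - 276*32² + 32*(-276)² + 94*(-276)*32)) = 1/(-576 + (61824 + 94*1024 - 276*1024 + 32*76176 - 830208)) = 1/(-576 + (61824 + 96256 - 282624 + 2437632 - 830208)) = 1/(-576 + 1482880) = 1/1482304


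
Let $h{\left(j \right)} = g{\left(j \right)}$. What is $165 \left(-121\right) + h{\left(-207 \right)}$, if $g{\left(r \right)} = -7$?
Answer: $-19972$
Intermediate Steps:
$h{\left(j \right)} = -7$
$165 \left(-121\right) + h{\left(-207 \right)} = 165 \left(-121\right) - 7 = -19965 - 7 = -19972$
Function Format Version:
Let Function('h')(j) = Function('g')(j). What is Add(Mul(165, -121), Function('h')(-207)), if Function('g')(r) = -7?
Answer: -19972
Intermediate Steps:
Function('h')(j) = -7
Add(Mul(165, -121), Function('h')(-207)) = Add(Mul(165, -121), -7) = Add(-19965, -7) = -19972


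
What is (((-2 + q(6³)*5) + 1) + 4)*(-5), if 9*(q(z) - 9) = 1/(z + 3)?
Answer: -473065/1971 ≈ -240.01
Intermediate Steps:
q(z) = 9 + 1/(9*(3 + z)) (q(z) = 9 + 1/(9*(z + 3)) = 9 + 1/(9*(3 + z)))
(((-2 + q(6³)*5) + 1) + 4)*(-5) = (((-2 + ((244 + 81*6³)/(9*(3 + 6³)))*5) + 1) + 4)*(-5) = (((-2 + ((244 + 81*216)/(9*(3 + 216)))*5) + 1) + 4)*(-5) = (((-2 + ((⅑)*(244 + 17496)/219)*5) + 1) + 4)*(-5) = (((-2 + ((⅑)*(1/219)*17740)*5) + 1) + 4)*(-5) = (((-2 + (17740/1971)*5) + 1) + 4)*(-5) = (((-2 + 88700/1971) + 1) + 4)*(-5) = ((84758/1971 + 1) + 4)*(-5) = (86729/1971 + 4)*(-5) = (94613/1971)*(-5) = -473065/1971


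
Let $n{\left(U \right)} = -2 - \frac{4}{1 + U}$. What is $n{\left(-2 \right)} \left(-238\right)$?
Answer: $-476$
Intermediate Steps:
$n{\left(-2 \right)} \left(-238\right) = \frac{2 \left(-3 - -2\right)}{1 - 2} \left(-238\right) = \frac{2 \left(-3 + 2\right)}{-1} \left(-238\right) = 2 \left(-1\right) \left(-1\right) \left(-238\right) = 2 \left(-238\right) = -476$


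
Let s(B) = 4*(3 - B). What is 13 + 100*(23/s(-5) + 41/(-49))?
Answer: 471/392 ≈ 1.2015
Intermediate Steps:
s(B) = 12 - 4*B
13 + 100*(23/s(-5) + 41/(-49)) = 13 + 100*(23/(12 - 4*(-5)) + 41/(-49)) = 13 + 100*(23/(12 + 20) + 41*(-1/49)) = 13 + 100*(23/32 - 41/49) = 13 + 100*(-185/1568) = 13 - 4625/392 = 471/392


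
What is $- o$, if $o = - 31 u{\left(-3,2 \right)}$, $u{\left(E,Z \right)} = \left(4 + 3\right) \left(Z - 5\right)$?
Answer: $-651$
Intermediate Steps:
$u{\left(E,Z \right)} = -35 + 7 Z$ ($u{\left(E,Z \right)} = 7 \left(-5 + Z\right) = -35 + 7 Z$)
$o = 651$ ($o = - 31 \left(-35 + 7 \cdot 2\right) = - 31 \left(-35 + 14\right) = \left(-31\right) \left(-21\right) = 651$)
$- o = \left(-1\right) 651 = -651$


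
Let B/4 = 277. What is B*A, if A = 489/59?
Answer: 541812/59 ≈ 9183.3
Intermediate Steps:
B = 1108 (B = 4*277 = 1108)
A = 489/59 (A = 489*(1/59) = 489/59 ≈ 8.2881)
B*A = 1108*(489/59) = 541812/59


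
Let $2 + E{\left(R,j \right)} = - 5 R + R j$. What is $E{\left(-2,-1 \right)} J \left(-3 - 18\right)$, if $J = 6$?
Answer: $-1260$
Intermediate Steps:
$E{\left(R,j \right)} = -2 - 5 R + R j$ ($E{\left(R,j \right)} = -2 + \left(- 5 R + R j\right) = -2 - 5 R + R j$)
$E{\left(-2,-1 \right)} J \left(-3 - 18\right) = \left(-2 - -10 - -2\right) 6 \left(-3 - 18\right) = \left(-2 + 10 + 2\right) 6 \left(-3 - 18\right) = 10 \cdot 6 \left(-21\right) = 60 \left(-21\right) = -1260$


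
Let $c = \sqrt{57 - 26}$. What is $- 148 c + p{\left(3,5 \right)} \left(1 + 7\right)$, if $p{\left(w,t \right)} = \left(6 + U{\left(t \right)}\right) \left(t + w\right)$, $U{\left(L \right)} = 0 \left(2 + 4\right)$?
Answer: $384 - 148 \sqrt{31} \approx -440.03$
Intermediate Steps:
$U{\left(L \right)} = 0$ ($U{\left(L \right)} = 0 \cdot 6 = 0$)
$p{\left(w,t \right)} = 6 t + 6 w$ ($p{\left(w,t \right)} = \left(6 + 0\right) \left(t + w\right) = 6 \left(t + w\right) = 6 t + 6 w$)
$c = \sqrt{31} \approx 5.5678$
$- 148 c + p{\left(3,5 \right)} \left(1 + 7\right) = - 148 \sqrt{31} + \left(6 \cdot 5 + 6 \cdot 3\right) \left(1 + 7\right) = - 148 \sqrt{31} + \left(30 + 18\right) 8 = - 148 \sqrt{31} + 48 \cdot 8 = - 148 \sqrt{31} + 384 = 384 - 148 \sqrt{31}$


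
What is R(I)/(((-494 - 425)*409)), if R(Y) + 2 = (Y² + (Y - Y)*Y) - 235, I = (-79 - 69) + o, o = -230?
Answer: -142647/375871 ≈ -0.37951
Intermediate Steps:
I = -378 (I = (-79 - 69) - 230 = -148 - 230 = -378)
R(Y) = -237 + Y² (R(Y) = -2 + ((Y² + (Y - Y)*Y) - 235) = -2 + ((Y² + 0*Y) - 235) = -2 + ((Y² + 0) - 235) = -2 + (Y² - 235) = -2 + (-235 + Y²) = -237 + Y²)
R(I)/(((-494 - 425)*409)) = (-237 + (-378)²)/(((-494 - 425)*409)) = (-237 + 142884)/((-919*409)) = 142647/(-375871) = 142647*(-1/375871) = -142647/375871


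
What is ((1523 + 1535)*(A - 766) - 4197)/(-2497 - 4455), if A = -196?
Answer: 2945993/6952 ≈ 423.76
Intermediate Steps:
((1523 + 1535)*(A - 766) - 4197)/(-2497 - 4455) = ((1523 + 1535)*(-196 - 766) - 4197)/(-2497 - 4455) = (3058*(-962) - 4197)/(-6952) = (-2941796 - 4197)*(-1/6952) = -2945993*(-1/6952) = 2945993/6952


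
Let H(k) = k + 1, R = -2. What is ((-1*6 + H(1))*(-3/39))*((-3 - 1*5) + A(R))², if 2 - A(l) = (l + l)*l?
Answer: 784/13 ≈ 60.308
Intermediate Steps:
H(k) = 1 + k
A(l) = 2 - 2*l² (A(l) = 2 - (l + l)*l = 2 - 2*l*l = 2 - 2*l²)
((-1*6 + H(1))*(-3/39))*((-3 - 1*5) + A(R))² = ((-1*6 + (1 + 1))*(-3/39))*((-3 - 1*5) + (2 - 2*(-2)²))² = ((-6 + 2)*(-3*1/39))*((-3 - 5) + (2 - 2*4))² = (-4*(-1/13))*(-8 + (2 - 8))² = 4*(-8 - 6)²/13 = (4/13)*(-14)² = (4/13)*196 = 784/13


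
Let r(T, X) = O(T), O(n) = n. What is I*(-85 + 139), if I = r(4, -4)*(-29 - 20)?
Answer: -10584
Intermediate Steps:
r(T, X) = T
I = -196 (I = 4*(-29 - 20) = 4*(-49) = -196)
I*(-85 + 139) = -196*(-85 + 139) = -196*54 = -10584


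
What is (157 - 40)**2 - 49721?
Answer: -36032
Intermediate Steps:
(157 - 40)**2 - 49721 = 117**2 - 49721 = 13689 - 49721 = -36032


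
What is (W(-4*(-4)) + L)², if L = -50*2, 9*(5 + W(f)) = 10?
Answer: 874225/81 ≈ 10793.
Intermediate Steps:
W(f) = -35/9 (W(f) = -5 + (⅑)*10 = -5 + 10/9 = -35/9)
L = -100
(W(-4*(-4)) + L)² = (-35/9 - 100)² = (-935/9)² = 874225/81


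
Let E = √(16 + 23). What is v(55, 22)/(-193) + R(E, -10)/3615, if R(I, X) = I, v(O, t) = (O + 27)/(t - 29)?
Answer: 82/1351 + √39/3615 ≈ 0.062423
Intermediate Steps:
E = √39 ≈ 6.2450
v(O, t) = (27 + O)/(-29 + t)
v(55, 22)/(-193) + R(E, -10)/3615 = ((27 + 55)/(-29 + 22))/(-193) + √39/3615 = (82/(-7))*(-1/193) + √39*(1/3615) = -⅐*82*(-1/193) + √39/3615 = -82/7*(-1/193) + √39/3615 = 82/1351 + √39/3615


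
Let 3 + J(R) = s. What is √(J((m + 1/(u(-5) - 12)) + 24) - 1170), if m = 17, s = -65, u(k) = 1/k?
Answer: I*√1238 ≈ 35.185*I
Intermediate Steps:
J(R) = -68 (J(R) = -3 - 65 = -68)
√(J((m + 1/(u(-5) - 12)) + 24) - 1170) = √(-68 - 1170) = √(-1238) = I*√1238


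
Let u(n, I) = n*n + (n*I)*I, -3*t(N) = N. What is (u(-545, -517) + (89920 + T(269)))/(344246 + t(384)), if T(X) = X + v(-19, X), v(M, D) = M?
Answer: -72642655/172059 ≈ -422.20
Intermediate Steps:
T(X) = -19 + X (T(X) = X - 19 = -19 + X)
t(N) = -N/3
u(n, I) = n**2 + n*I**2 (u(n, I) = n**2 + (I*n)*I = n**2 + n*I**2)
(u(-545, -517) + (89920 + T(269)))/(344246 + t(384)) = (-545*(-545 + (-517)**2) + (89920 + (-19 + 269)))/(344246 - 1/3*384) = (-545*(-545 + 267289) + (89920 + 250))/(344246 - 128) = (-545*266744 + 90170)/344118 = (-145375480 + 90170)*(1/344118) = -145285310*1/344118 = -72642655/172059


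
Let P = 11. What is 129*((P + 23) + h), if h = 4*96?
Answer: 53922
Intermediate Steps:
h = 384
129*((P + 23) + h) = 129*((11 + 23) + 384) = 129*(34 + 384) = 129*418 = 53922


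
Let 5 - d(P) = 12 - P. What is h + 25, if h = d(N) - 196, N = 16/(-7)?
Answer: -1262/7 ≈ -180.29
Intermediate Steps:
N = -16/7 (N = 16*(-⅐) = -16/7 ≈ -2.2857)
d(P) = -7 + P (d(P) = 5 - (12 - P) = 5 + (-12 + P) = -7 + P)
h = -1437/7 (h = (-7 - 16/7) - 196 = -65/7 - 196 = -1437/7 ≈ -205.29)
h + 25 = -1437/7 + 25 = -1262/7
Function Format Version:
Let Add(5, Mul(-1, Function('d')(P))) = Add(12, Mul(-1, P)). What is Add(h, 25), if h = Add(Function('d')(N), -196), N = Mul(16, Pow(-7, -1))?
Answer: Rational(-1262, 7) ≈ -180.29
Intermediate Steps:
N = Rational(-16, 7) (N = Mul(16, Rational(-1, 7)) = Rational(-16, 7) ≈ -2.2857)
Function('d')(P) = Add(-7, P) (Function('d')(P) = Add(5, Mul(-1, Add(12, Mul(-1, P)))) = Add(5, Add(-12, P)) = Add(-7, P))
h = Rational(-1437, 7) (h = Add(Add(-7, Rational(-16, 7)), -196) = Add(Rational(-65, 7), -196) = Rational(-1437, 7) ≈ -205.29)
Add(h, 25) = Add(Rational(-1437, 7), 25) = Rational(-1262, 7)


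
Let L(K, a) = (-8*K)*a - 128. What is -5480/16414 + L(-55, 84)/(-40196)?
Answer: -103104316/82472143 ≈ -1.2502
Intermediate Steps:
L(K, a) = -128 - 8*K*a (L(K, a) = -8*K*a - 128 = -128 - 8*K*a)
-5480/16414 + L(-55, 84)/(-40196) = -5480/16414 + (-128 - 8*(-55)*84)/(-40196) = -5480*1/16414 + (-128 + 36960)*(-1/40196) = -2740/8207 + 36832*(-1/40196) = -2740/8207 - 9208/10049 = -103104316/82472143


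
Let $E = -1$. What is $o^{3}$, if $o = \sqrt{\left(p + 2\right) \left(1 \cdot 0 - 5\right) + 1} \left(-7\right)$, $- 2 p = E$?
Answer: $\frac{7889 i \sqrt{46}}{4} \approx 13376.0 i$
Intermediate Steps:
$p = \frac{1}{2}$ ($p = \left(- \frac{1}{2}\right) \left(-1\right) = \frac{1}{2} \approx 0.5$)
$o = - \frac{7 i \sqrt{46}}{2}$ ($o = \sqrt{\left(\frac{1}{2} + 2\right) \left(1 \cdot 0 - 5\right) + 1} \left(-7\right) = \sqrt{\frac{5 \left(0 - 5\right)}{2} + 1} \left(-7\right) = \sqrt{\frac{5}{2} \left(-5\right) + 1} \left(-7\right) = \sqrt{- \frac{25}{2} + 1} \left(-7\right) = \sqrt{- \frac{23}{2}} \left(-7\right) = \frac{i \sqrt{46}}{2} \left(-7\right) = - \frac{7 i \sqrt{46}}{2} \approx - 23.738 i$)
$o^{3} = \left(- \frac{7 i \sqrt{46}}{2}\right)^{3} = \frac{7889 i \sqrt{46}}{4}$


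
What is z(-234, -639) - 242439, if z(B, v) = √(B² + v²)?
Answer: -242439 + 9*√5717 ≈ -2.4176e+5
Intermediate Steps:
z(-234, -639) - 242439 = √((-234)² + (-639)²) - 242439 = √(54756 + 408321) - 242439 = √463077 - 242439 = 9*√5717 - 242439 = -242439 + 9*√5717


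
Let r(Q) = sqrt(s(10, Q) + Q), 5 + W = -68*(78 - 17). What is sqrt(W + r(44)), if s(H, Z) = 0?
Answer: sqrt(-4153 + 2*sqrt(11)) ≈ 64.392*I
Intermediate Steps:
W = -4153 (W = -5 - 68*(78 - 17) = -5 - 68*61 = -5 - 4148 = -4153)
r(Q) = sqrt(Q) (r(Q) = sqrt(0 + Q) = sqrt(Q))
sqrt(W + r(44)) = sqrt(-4153 + sqrt(44)) = sqrt(-4153 + 2*sqrt(11))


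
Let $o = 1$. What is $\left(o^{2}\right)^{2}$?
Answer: $1$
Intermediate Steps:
$\left(o^{2}\right)^{2} = \left(1^{2}\right)^{2} = 1^{2} = 1$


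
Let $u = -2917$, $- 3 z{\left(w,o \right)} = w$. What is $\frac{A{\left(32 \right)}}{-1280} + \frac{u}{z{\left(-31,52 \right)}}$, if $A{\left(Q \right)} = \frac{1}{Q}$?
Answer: $- \frac{358440991}{1269760} \approx -282.29$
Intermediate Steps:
$z{\left(w,o \right)} = - \frac{w}{3}$
$\frac{A{\left(32 \right)}}{-1280} + \frac{u}{z{\left(-31,52 \right)}} = \frac{1}{32 \left(-1280\right)} - \frac{2917}{\left(- \frac{1}{3}\right) \left(-31\right)} = \frac{1}{32} \left(- \frac{1}{1280}\right) - \frac{2917}{\frac{31}{3}} = - \frac{1}{40960} - \frac{8751}{31} = - \frac{358440991}{1269760}$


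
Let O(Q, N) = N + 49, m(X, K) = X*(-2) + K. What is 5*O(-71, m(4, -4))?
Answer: 185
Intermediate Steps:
m(X, K) = K - 2*X (m(X, K) = -2*X + K = K - 2*X)
O(Q, N) = 49 + N
5*O(-71, m(4, -4)) = 5*(49 + (-4 - 2*4)) = 5*(49 + (-4 - 8)) = 5*(49 - 12) = 5*37 = 185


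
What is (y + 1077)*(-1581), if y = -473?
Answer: -954924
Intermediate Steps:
(y + 1077)*(-1581) = (-473 + 1077)*(-1581) = 604*(-1581) = -954924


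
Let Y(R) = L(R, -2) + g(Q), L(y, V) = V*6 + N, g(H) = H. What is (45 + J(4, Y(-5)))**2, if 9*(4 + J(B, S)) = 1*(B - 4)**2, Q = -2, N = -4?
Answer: 1681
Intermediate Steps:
L(y, V) = -4 + 6*V (L(y, V) = V*6 - 4 = 6*V - 4 = -4 + 6*V)
Y(R) = -18 (Y(R) = (-4 + 6*(-2)) - 2 = (-4 - 12) - 2 = -16 - 2 = -18)
J(B, S) = -4 + (-4 + B)**2/9 (J(B, S) = -4 + (1*(B - 4)**2)/9 = -4 + (1*(-4 + B)**2)/9 = -4 + (-4 + B)**2/9)
(45 + J(4, Y(-5)))**2 = (45 + (-4 + (-4 + 4)**2/9))**2 = (45 + (-4 + (1/9)*0**2))**2 = (45 + (-4 + (1/9)*0))**2 = (45 + (-4 + 0))**2 = (45 - 4)**2 = 41**2 = 1681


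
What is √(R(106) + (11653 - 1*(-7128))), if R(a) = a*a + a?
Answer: 3*√3347 ≈ 173.56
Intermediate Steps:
R(a) = a + a² (R(a) = a² + a = a + a²)
√(R(106) + (11653 - 1*(-7128))) = √(106*(1 + 106) + (11653 - 1*(-7128))) = √(106*107 + (11653 + 7128)) = √(11342 + 18781) = √30123 = 3*√3347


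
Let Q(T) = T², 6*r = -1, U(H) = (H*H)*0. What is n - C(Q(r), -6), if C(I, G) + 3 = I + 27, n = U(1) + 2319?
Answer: 82619/36 ≈ 2295.0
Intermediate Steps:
U(H) = 0 (U(H) = H²*0 = 0)
r = -⅙ (r = (⅙)*(-1) = -⅙ ≈ -0.16667)
n = 2319 (n = 0 + 2319 = 2319)
C(I, G) = 24 + I (C(I, G) = -3 + (I + 27) = -3 + (27 + I) = 24 + I)
n - C(Q(r), -6) = 2319 - (24 + (-⅙)²) = 2319 - (24 + 1/36) = 2319 - 1*865/36 = 2319 - 865/36 = 82619/36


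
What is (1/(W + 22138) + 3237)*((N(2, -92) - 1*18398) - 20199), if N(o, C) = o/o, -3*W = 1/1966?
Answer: -16312786461264804/130569923 ≈ -1.2494e+8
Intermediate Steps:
W = -1/5898 (W = -1/3/1966 = -1/3*1/1966 = -1/5898 ≈ -0.00016955)
N(o, C) = 1
(1/(W + 22138) + 3237)*((N(2, -92) - 1*18398) - 20199) = (1/(-1/5898 + 22138) + 3237)*((1 - 1*18398) - 20199) = (1/(130569923/5898) + 3237)*((1 - 18398) - 20199) = (5898/130569923 + 3237)*(-18397 - 20199) = (422654846649/130569923)*(-38596) = -16312786461264804/130569923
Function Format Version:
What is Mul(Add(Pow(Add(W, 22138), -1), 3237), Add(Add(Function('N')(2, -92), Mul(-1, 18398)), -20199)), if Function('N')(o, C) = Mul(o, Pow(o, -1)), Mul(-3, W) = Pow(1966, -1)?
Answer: Rational(-16312786461264804, 130569923) ≈ -1.2494e+8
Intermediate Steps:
W = Rational(-1, 5898) (W = Mul(Rational(-1, 3), Pow(1966, -1)) = Mul(Rational(-1, 3), Rational(1, 1966)) = Rational(-1, 5898) ≈ -0.00016955)
Function('N')(o, C) = 1
Mul(Add(Pow(Add(W, 22138), -1), 3237), Add(Add(Function('N')(2, -92), Mul(-1, 18398)), -20199)) = Mul(Add(Pow(Add(Rational(-1, 5898), 22138), -1), 3237), Add(Add(1, Mul(-1, 18398)), -20199)) = Mul(Add(Pow(Rational(130569923, 5898), -1), 3237), Add(Add(1, -18398), -20199)) = Mul(Add(Rational(5898, 130569923), 3237), Add(-18397, -20199)) = Mul(Rational(422654846649, 130569923), -38596) = Rational(-16312786461264804, 130569923)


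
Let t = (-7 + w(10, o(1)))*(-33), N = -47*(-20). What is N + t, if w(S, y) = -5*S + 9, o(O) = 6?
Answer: 2524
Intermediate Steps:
N = 940
w(S, y) = 9 - 5*S
t = 1584 (t = (-7 + (9 - 5*10))*(-33) = (-7 + (9 - 50))*(-33) = (-7 - 41)*(-33) = -48*(-33) = 1584)
N + t = 940 + 1584 = 2524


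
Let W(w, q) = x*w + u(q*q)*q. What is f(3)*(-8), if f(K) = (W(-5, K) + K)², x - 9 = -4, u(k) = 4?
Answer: -800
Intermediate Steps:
x = 5 (x = 9 - 4 = 5)
W(w, q) = 4*q + 5*w (W(w, q) = 5*w + 4*q = 4*q + 5*w)
f(K) = (-25 + 5*K)² (f(K) = ((4*K + 5*(-5)) + K)² = ((4*K - 25) + K)² = ((-25 + 4*K) + K)² = (-25 + 5*K)²)
f(3)*(-8) = (25*(-5 + 3)²)*(-8) = (25*(-2)²)*(-8) = (25*4)*(-8) = 100*(-8) = -800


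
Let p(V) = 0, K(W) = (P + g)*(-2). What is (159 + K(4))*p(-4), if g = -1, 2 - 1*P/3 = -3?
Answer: 0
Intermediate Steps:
P = 15 (P = 6 - 3*(-3) = 6 + 9 = 15)
K(W) = -28 (K(W) = (15 - 1)*(-2) = 14*(-2) = -28)
(159 + K(4))*p(-4) = (159 - 28)*0 = 131*0 = 0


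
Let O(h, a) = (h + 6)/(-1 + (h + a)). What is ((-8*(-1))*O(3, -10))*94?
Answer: -846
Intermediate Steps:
O(h, a) = (6 + h)/(-1 + a + h) (O(h, a) = (6 + h)/(-1 + (a + h)) = (6 + h)/(-1 + a + h))
((-8*(-1))*O(3, -10))*94 = ((-8*(-1))*((6 + 3)/(-1 - 10 + 3)))*94 = (8*(9/(-8)))*94 = (8*(-⅛*9))*94 = (8*(-9/8))*94 = -9*94 = -846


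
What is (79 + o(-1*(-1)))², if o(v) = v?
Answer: 6400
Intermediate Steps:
(79 + o(-1*(-1)))² = (79 - 1*(-1))² = (79 + 1)² = 80² = 6400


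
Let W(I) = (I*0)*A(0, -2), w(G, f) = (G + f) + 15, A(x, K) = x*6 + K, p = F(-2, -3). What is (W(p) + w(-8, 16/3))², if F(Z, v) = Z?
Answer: 1369/9 ≈ 152.11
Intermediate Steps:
p = -2
A(x, K) = K + 6*x (A(x, K) = 6*x + K = K + 6*x)
w(G, f) = 15 + G + f
W(I) = 0 (W(I) = (I*0)*(-2 + 6*0) = 0*(-2 + 0) = 0*(-2) = 0)
(W(p) + w(-8, 16/3))² = (0 + (15 - 8 + 16/3))² = (0 + 37/3)² = (37/3)² = 1369/9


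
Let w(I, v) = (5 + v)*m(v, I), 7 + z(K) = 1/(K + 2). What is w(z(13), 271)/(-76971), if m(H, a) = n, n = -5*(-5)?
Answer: -2300/25657 ≈ -0.089644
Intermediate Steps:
n = 25
m(H, a) = 25
z(K) = -7 + 1/(2 + K) (z(K) = -7 + 1/(K + 2) = -7 + 1/(2 + K))
w(I, v) = 125 + 25*v (w(I, v) = (5 + v)*25 = 125 + 25*v)
w(z(13), 271)/(-76971) = (125 + 25*271)/(-76971) = (125 + 6775)*(-1/76971) = 6900*(-1/76971) = -2300/25657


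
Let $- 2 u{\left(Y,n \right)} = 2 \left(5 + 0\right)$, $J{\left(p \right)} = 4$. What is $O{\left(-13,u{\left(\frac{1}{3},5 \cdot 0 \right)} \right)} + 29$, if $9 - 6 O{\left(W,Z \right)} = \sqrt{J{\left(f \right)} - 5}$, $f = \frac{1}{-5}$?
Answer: $\frac{61}{2} - \frac{i}{6} \approx 30.5 - 0.16667 i$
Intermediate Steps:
$f = - \frac{1}{5} \approx -0.2$
$u{\left(Y,n \right)} = -5$ ($u{\left(Y,n \right)} = - \frac{2 \left(5 + 0\right)}{2} = - \frac{2 \cdot 5}{2} = \left(- \frac{1}{2}\right) 10 = -5$)
$O{\left(W,Z \right)} = \frac{3}{2} - \frac{i}{6}$ ($O{\left(W,Z \right)} = \frac{3}{2} - \frac{\sqrt{4 - 5}}{6} = \frac{3}{2} - \frac{\sqrt{-1}}{6} = \frac{3}{2} - \frac{i}{6}$)
$O{\left(-13,u{\left(\frac{1}{3},5 \cdot 0 \right)} \right)} + 29 = \left(\frac{3}{2} - \frac{i}{6}\right) + 29 = \frac{61}{2} - \frac{i}{6}$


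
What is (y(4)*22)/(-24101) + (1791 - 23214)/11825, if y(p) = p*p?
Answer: -47316193/25908575 ≈ -1.8263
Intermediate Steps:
y(p) = p²
(y(4)*22)/(-24101) + (1791 - 23214)/11825 = (4²*22)/(-24101) + (1791 - 23214)/11825 = (16*22)*(-1/24101) - 21423*1/11825 = 352*(-1/24101) - 21423/11825 = -32/2191 - 21423/11825 = -47316193/25908575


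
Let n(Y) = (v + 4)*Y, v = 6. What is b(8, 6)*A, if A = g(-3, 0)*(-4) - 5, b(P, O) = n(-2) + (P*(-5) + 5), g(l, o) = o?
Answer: 275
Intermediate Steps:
n(Y) = 10*Y (n(Y) = (6 + 4)*Y = 10*Y)
b(P, O) = -15 - 5*P (b(P, O) = 10*(-2) + (P*(-5) + 5) = -20 + (-5*P + 5) = -20 + (5 - 5*P) = -15 - 5*P)
A = -5 (A = 0*(-4) - 5 = 0 - 5 = -5)
b(8, 6)*A = (-15 - 5*8)*(-5) = (-15 - 40)*(-5) = -55*(-5) = 275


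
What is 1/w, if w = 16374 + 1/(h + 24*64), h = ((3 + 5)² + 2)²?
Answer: 5892/96475609 ≈ 6.1072e-5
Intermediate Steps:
h = 4356 (h = (8² + 2)² = (64 + 2)² = 66² = 4356)
w = 96475609/5892 (w = 16374 + 1/(4356 + 24*64) = 16374 + 1/(4356 + 1536) = 16374 + 1/5892 = 96475609/5892 ≈ 16374.)
1/w = 1/(96475609/5892) = 5892/96475609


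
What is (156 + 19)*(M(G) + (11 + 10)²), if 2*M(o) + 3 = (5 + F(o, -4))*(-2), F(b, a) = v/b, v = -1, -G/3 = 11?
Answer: 5018125/66 ≈ 76032.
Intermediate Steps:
G = -33 (G = -3*11 = -33)
F(b, a) = -1/b
M(o) = -13/2 + 1/o (M(o) = -3/2 + ((5 - 1/o)*(-2))/2 = -3/2 + (-10 + 2/o)/2 = -3/2 + (-5 + 1/o) = -13/2 + 1/o)
(156 + 19)*(M(G) + (11 + 10)²) = (156 + 19)*((-13/2 + 1/(-33)) + (11 + 10)²) = 175*((-13/2 - 1/33) + 21²) = 175*(-431/66 + 441) = 175*(28675/66) = 5018125/66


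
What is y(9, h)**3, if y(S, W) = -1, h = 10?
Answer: -1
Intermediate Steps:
y(9, h)**3 = (-1)**3 = -1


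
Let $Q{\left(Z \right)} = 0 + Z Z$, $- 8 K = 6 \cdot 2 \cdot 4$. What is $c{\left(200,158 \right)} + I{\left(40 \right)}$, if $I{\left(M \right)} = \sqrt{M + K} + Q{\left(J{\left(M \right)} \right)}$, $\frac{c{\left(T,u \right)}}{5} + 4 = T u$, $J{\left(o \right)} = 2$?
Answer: $157984 + \sqrt{34} \approx 1.5799 \cdot 10^{5}$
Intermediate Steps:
$K = -6$ ($K = - \frac{6 \cdot 2 \cdot 4}{8} = - \frac{12 \cdot 4}{8} = \left(- \frac{1}{8}\right) 48 = -6$)
$Q{\left(Z \right)} = Z^{2}$ ($Q{\left(Z \right)} = 0 + Z^{2} = Z^{2}$)
$c{\left(T,u \right)} = -20 + 5 T u$
$I{\left(M \right)} = 4 + \sqrt{-6 + M}$ ($I{\left(M \right)} = \sqrt{M - 6} + 2^{2} = \sqrt{-6 + M} + 4 = 4 + \sqrt{-6 + M}$)
$c{\left(200,158 \right)} + I{\left(40 \right)} = \left(-20 + 5 \cdot 200 \cdot 158\right) + \left(4 + \sqrt{-6 + 40}\right) = \left(-20 + 158000\right) + \left(4 + \sqrt{34}\right) = 157980 + \left(4 + \sqrt{34}\right) = 157984 + \sqrt{34}$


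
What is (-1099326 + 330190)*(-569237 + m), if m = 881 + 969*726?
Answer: -103939500768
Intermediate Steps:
m = 704375 (m = 881 + 703494 = 704375)
(-1099326 + 330190)*(-569237 + m) = (-1099326 + 330190)*(-569237 + 704375) = -769136*135138 = -103939500768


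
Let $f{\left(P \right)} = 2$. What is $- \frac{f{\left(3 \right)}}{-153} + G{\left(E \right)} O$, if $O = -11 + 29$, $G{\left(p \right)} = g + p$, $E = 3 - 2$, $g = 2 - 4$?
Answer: $- \frac{2752}{153} \approx -17.987$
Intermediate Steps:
$g = -2$
$E = 1$
$G{\left(p \right)} = -2 + p$
$O = 18$
$- \frac{f{\left(3 \right)}}{-153} + G{\left(E \right)} O = - \frac{2}{-153} + \left(-2 + 1\right) 18 = - \frac{2 \left(-1\right)}{153} - 18 = \left(-1\right) \left(- \frac{2}{153}\right) - 18 = \frac{2}{153} - 18 = - \frac{2752}{153}$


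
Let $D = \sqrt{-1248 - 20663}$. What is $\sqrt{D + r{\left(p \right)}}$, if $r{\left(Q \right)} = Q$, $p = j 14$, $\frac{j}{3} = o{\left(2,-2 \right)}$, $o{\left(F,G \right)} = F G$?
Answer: $\sqrt{-168 + i \sqrt{21911}} \approx 5.2872 + 13.998 i$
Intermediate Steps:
$j = -12$ ($j = 3 \cdot 2 \left(-2\right) = 3 \left(-4\right) = -12$)
$D = i \sqrt{21911}$ ($D = \sqrt{-21911} = i \sqrt{21911} \approx 148.02 i$)
$p = -168$ ($p = \left(-12\right) 14 = -168$)
$\sqrt{D + r{\left(p \right)}} = \sqrt{i \sqrt{21911} - 168} = \sqrt{-168 + i \sqrt{21911}}$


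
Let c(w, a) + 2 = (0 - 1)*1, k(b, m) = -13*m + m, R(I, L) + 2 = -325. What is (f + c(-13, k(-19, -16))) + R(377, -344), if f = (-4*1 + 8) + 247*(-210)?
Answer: -52196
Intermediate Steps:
R(I, L) = -327 (R(I, L) = -2 - 325 = -327)
k(b, m) = -12*m
c(w, a) = -3 (c(w, a) = -2 + (0 - 1)*1 = -2 - 1*1 = -2 - 1 = -3)
f = -51866 (f = (-4 + 8) - 51870 = 4 - 51870 = -51866)
(f + c(-13, k(-19, -16))) + R(377, -344) = (-51866 - 3) - 327 = -51869 - 327 = -52196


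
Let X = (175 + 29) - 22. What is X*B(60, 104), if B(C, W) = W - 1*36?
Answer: 12376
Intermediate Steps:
B(C, W) = -36 + W (B(C, W) = W - 36 = -36 + W)
X = 182 (X = 204 - 22 = 182)
X*B(60, 104) = 182*(-36 + 104) = 182*68 = 12376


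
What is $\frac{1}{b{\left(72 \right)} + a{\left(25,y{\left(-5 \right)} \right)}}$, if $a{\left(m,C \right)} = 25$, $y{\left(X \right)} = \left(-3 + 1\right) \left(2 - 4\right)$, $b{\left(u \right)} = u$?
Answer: $\frac{1}{97} \approx 0.010309$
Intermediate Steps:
$y{\left(X \right)} = 4$ ($y{\left(X \right)} = \left(-2\right) \left(-2\right) = 4$)
$\frac{1}{b{\left(72 \right)} + a{\left(25,y{\left(-5 \right)} \right)}} = \frac{1}{72 + 25} = \frac{1}{97}$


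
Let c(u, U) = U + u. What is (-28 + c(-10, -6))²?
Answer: 1936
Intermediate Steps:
(-28 + c(-10, -6))² = (-28 + (-6 - 10))² = (-28 - 16)² = (-44)² = 1936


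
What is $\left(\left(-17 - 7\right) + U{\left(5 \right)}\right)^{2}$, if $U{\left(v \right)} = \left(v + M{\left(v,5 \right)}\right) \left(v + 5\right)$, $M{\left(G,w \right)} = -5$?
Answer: $576$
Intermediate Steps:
$U{\left(v \right)} = \left(-5 + v\right) \left(5 + v\right)$ ($U{\left(v \right)} = \left(v - 5\right) \left(v + 5\right) = \left(-5 + v\right) \left(5 + v\right)$)
$\left(\left(-17 - 7\right) + U{\left(5 \right)}\right)^{2} = \left(\left(-17 - 7\right) - \left(25 - 5^{2}\right)\right)^{2} = \left(\left(-17 - 7\right) + \left(-25 + 25\right)\right)^{2} = \left(-24 + 0\right)^{2} = \left(-24\right)^{2} = 576$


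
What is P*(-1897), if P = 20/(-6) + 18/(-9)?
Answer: 30352/3 ≈ 10117.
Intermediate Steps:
P = -16/3 (P = 20*(-1/6) + 18*(-1/9) = -10/3 - 2 = -16/3 ≈ -5.3333)
P*(-1897) = -16/3*(-1897) = 30352/3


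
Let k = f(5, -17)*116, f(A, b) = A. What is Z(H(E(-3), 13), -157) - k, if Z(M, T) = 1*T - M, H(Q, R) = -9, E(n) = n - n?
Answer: -728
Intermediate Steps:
E(n) = 0
Z(M, T) = T - M
k = 580 (k = 5*116 = 580)
Z(H(E(-3), 13), -157) - k = (-157 - 1*(-9)) - 1*580 = (-157 + 9) - 580 = -148 - 580 = -728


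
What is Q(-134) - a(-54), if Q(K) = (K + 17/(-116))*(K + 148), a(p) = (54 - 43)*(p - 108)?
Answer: -5571/58 ≈ -96.052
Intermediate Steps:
a(p) = -1188 + 11*p (a(p) = 11*(-108 + p) = -1188 + 11*p)
Q(K) = (148 + K)*(-17/116 + K) (Q(K) = (K + 17*(-1/116))*(148 + K) = (K - 17/116)*(148 + K) = (-17/116 + K)*(148 + K) = (148 + K)*(-17/116 + K))
Q(-134) - a(-54) = (-629/29 + (-134)**2 + (17151/116)*(-134)) - (-1188 + 11*(-54)) = (-629/29 + 17956 - 1149117/58) - (-1188 - 594) = -108927/58 - 1*(-1782) = -108927/58 + 1782 = -5571/58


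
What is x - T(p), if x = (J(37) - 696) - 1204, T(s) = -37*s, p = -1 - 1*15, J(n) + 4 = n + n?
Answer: -2422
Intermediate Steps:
J(n) = -4 + 2*n (J(n) = -4 + (n + n) = -4 + 2*n)
p = -16 (p = -1 - 15 = -16)
x = -1830 (x = ((-4 + 2*37) - 696) - 1204 = ((-4 + 74) - 696) - 1204 = (70 - 696) - 1204 = -626 - 1204 = -1830)
x - T(p) = -1830 - (-37)*(-16) = -1830 - 1*592 = -1830 - 592 = -2422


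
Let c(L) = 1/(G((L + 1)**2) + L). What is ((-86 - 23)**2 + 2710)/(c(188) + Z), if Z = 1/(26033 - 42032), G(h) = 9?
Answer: 45987957573/15802 ≈ 2.9103e+6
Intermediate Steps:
Z = -1/15999 (Z = 1/(-15999) = -1/15999 ≈ -6.2504e-5)
c(L) = 1/(9 + L)
((-86 - 23)**2 + 2710)/(c(188) + Z) = ((-86 - 23)**2 + 2710)/(1/(9 + 188) - 1/15999) = ((-109)**2 + 2710)/(1/197 - 1/15999) = (11881 + 2710)/(1/197 - 1/15999) = 14591/(15802/3151803) = 14591*(3151803/15802) = 45987957573/15802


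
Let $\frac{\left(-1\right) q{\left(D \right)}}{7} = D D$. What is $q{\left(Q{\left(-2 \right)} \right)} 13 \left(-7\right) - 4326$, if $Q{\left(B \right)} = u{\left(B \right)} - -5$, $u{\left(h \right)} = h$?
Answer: $1407$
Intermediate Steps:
$Q{\left(B \right)} = 5 + B$ ($Q{\left(B \right)} = B - -5 = B + 5 = 5 + B$)
$q{\left(D \right)} = - 7 D^{2}$ ($q{\left(D \right)} = - 7 D D = - 7 D^{2}$)
$q{\left(Q{\left(-2 \right)} \right)} 13 \left(-7\right) - 4326 = - 7 \left(5 - 2\right)^{2} \cdot 13 \left(-7\right) - 4326 = - 7 \cdot 3^{2} \cdot 13 \left(-7\right) - 4326 = \left(-7\right) 9 \cdot 13 \left(-7\right) - 4326 = \left(-63\right) 13 \left(-7\right) - 4326 = \left(-819\right) \left(-7\right) - 4326 = 5733 - 4326 = 1407$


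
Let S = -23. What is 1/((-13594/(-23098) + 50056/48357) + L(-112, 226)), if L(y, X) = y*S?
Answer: 558474993/1439538361241 ≈ 0.00038795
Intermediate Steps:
L(y, X) = -23*y (L(y, X) = y*(-23) = -23*y)
1/((-13594/(-23098) + 50056/48357) + L(-112, 226)) = 1/((-13594/(-23098) + 50056/48357) - 23*(-112)) = 1/((-13594*(-1/23098) + 50056*(1/48357)) + 2576) = 1/((6797/11549 + 50056/48357) + 2576) = 1/(906779273/558474993 + 2576) = 1/(1439538361241/558474993) = 558474993/1439538361241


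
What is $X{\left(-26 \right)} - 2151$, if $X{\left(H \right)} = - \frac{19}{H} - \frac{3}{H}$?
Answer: $- \frac{27952}{13} \approx -2150.2$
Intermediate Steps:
$X{\left(H \right)} = - \frac{22}{H}$
$X{\left(-26 \right)} - 2151 = - \frac{22}{-26} - 2151 = \left(-22\right) \left(- \frac{1}{26}\right) - 2151 = \frac{11}{13} - 2151 = - \frac{27952}{13}$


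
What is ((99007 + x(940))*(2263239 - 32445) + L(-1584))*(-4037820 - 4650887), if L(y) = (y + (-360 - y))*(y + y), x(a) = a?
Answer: -1937254169713861386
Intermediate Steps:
L(y) = -720*y
((99007 + x(940))*(2263239 - 32445) + L(-1584))*(-4037820 - 4650887) = ((99007 + 940)*(2263239 - 32445) - 720*(-1584))*(-4037820 - 4650887) = (99947*2230794 + 1140480)*(-8688707) = (222961167918 + 1140480)*(-8688707) = 222962308398*(-8688707) = -1937254169713861386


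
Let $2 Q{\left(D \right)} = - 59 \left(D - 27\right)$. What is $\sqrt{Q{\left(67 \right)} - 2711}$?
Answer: $i \sqrt{3891} \approx 62.378 i$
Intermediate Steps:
$Q{\left(D \right)} = \frac{1593}{2} - \frac{59 D}{2}$ ($Q{\left(D \right)} = \frac{\left(-59\right) \left(D - 27\right)}{2} = \frac{\left(-59\right) \left(-27 + D\right)}{2} = \frac{1593 - 59 D}{2} = \frac{1593}{2} - \frac{59 D}{2}$)
$\sqrt{Q{\left(67 \right)} - 2711} = \sqrt{\left(\frac{1593}{2} - \frac{3953}{2}\right) - 2711} = \sqrt{-1180 - 2711} = \sqrt{-3891} = i \sqrt{3891}$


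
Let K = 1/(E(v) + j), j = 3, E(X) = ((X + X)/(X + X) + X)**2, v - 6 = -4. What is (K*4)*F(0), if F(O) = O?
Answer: 0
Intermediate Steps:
v = 2 (v = 6 - 4 = 2)
E(X) = (1 + X)**2 (E(X) = ((2*X)/((2*X)) + X)**2 = ((2*X)*(1/(2*X)) + X)**2 = (1 + X)**2)
K = 1/12 (K = 1/((1 + 2)**2 + 3) = 1/(3**2 + 3) = 1/(9 + 3) = 1/12 ≈ 0.083333)
(K*4)*F(0) = ((1/12)*4)*0 = (1/3)*0 = 0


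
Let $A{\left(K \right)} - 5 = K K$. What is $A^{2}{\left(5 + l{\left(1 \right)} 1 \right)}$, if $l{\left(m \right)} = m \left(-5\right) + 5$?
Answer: $900$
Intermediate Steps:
$l{\left(m \right)} = 5 - 5 m$ ($l{\left(m \right)} = - 5 m + 5 = 5 - 5 m$)
$A{\left(K \right)} = 5 + K^{2}$ ($A{\left(K \right)} = 5 + K K = 5 + K^{2}$)
$A^{2}{\left(5 + l{\left(1 \right)} 1 \right)} = \left(5 + \left(5 + \left(5 - 5\right) 1\right)^{2}\right)^{2} = \left(5 + \left(5 + 0 \cdot 1\right)^{2}\right)^{2} = \left(5 + \left(5 + 0\right)^{2}\right)^{2} = \left(5 + 5^{2}\right)^{2} = \left(5 + 25\right)^{2} = 30^{2} = 900$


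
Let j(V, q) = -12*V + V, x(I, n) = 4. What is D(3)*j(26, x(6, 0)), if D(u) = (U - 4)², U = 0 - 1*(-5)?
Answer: -286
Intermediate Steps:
U = 5 (U = 0 + 5 = 5)
j(V, q) = -11*V
D(u) = 1 (D(u) = (5 - 4)² = 1² = 1)
D(3)*j(26, x(6, 0)) = 1*(-11*26) = 1*(-286) = -286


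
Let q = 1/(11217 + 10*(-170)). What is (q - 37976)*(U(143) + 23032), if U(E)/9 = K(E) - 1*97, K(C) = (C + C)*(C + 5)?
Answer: -145691406525601/9517 ≈ -1.5309e+10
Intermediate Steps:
K(C) = 2*C*(5 + C) (K(C) = (2*C)*(5 + C) = 2*C*(5 + C))
U(E) = -873 + 18*E*(5 + E) (U(E) = 9*(2*E*(5 + E) - 1*97) = 9*(2*E*(5 + E) - 97) = 9*(-97 + 2*E*(5 + E)) = -873 + 18*E*(5 + E))
q = 1/9517 (q = 1/(11217 - 1700) = 1/9517 ≈ 0.00010508)
(q - 37976)*(U(143) + 23032) = (1/9517 - 37976)*((-873 + 18*143*(5 + 143)) + 23032) = -361417591*((-873 + 18*143*148) + 23032)/9517 = -361417591*((-873 + 380952) + 23032)/9517 = -361417591*(380079 + 23032)/9517 = -361417591/9517*403111 = -145691406525601/9517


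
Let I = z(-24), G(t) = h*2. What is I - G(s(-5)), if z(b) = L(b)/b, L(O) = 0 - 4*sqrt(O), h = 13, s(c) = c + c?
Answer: -26 + I*sqrt(6)/3 ≈ -26.0 + 0.8165*I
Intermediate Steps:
s(c) = 2*c
G(t) = 26 (G(t) = 13*2 = 26)
L(O) = -4*sqrt(O)
z(b) = -4/sqrt(b) (z(b) = (-4*sqrt(b))/b = -4/sqrt(b))
I = I*sqrt(6)/3 (I = -(-1)*I*sqrt(6)/3 = I*sqrt(6)/3 ≈ 0.8165*I)
I - G(s(-5)) = I*sqrt(6)/3 - 1*26 = I*sqrt(6)/3 - 26 = -26 + I*sqrt(6)/3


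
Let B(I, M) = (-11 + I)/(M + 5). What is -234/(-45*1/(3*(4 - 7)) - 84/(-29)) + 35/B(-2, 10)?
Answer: -208443/2977 ≈ -70.018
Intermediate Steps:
B(I, M) = (-11 + I)/(5 + M)
-234/(-45*1/(3*(4 - 7)) - 84/(-29)) + 35/B(-2, 10) = -234/(-45*1/(3*(4 - 7)) - 84/(-29)) + 35/(((-11 - 2)/(5 + 10))) = -234/(-45/((-3*3)) - 84*(-1/29)) + 35/((-13/15)) = -234/(-45/(-9) + 84/29) + 35/(((1/15)*(-13))) = -234/(-45*(-1/9) + 84/29) + 35/(-13/15) = -234/(5 + 84/29) + 35*(-15/13) = -234/229/29 - 525/13 = -234*29/229 - 525/13 = -6786/229 - 525/13 = -208443/2977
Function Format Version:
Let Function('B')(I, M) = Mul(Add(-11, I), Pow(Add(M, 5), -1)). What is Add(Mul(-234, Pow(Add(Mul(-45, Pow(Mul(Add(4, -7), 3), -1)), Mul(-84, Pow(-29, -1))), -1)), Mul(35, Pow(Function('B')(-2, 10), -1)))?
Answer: Rational(-208443, 2977) ≈ -70.018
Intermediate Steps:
Function('B')(I, M) = Mul(Pow(Add(5, M), -1), Add(-11, I)) (Function('B')(I, M) = Mul(Add(-11, I), Pow(Add(5, M), -1)) = Mul(Pow(Add(5, M), -1), Add(-11, I)))
Add(Mul(-234, Pow(Add(Mul(-45, Pow(Mul(Add(4, -7), 3), -1)), Mul(-84, Pow(-29, -1))), -1)), Mul(35, Pow(Function('B')(-2, 10), -1))) = Add(Mul(-234, Pow(Add(Mul(-45, Pow(Mul(Add(4, -7), 3), -1)), Mul(-84, Pow(-29, -1))), -1)), Mul(35, Pow(Mul(Pow(Add(5, 10), -1), Add(-11, -2)), -1))) = Add(Mul(-234, Pow(Add(Mul(-45, Pow(Mul(-3, 3), -1)), Mul(-84, Rational(-1, 29))), -1)), Mul(35, Pow(Mul(Pow(15, -1), -13), -1))) = Add(Mul(-234, Pow(Add(Mul(-45, Pow(-9, -1)), Rational(84, 29)), -1)), Mul(35, Pow(Mul(Rational(1, 15), -13), -1))) = Add(Mul(-234, Pow(Add(Mul(-45, Rational(-1, 9)), Rational(84, 29)), -1)), Mul(35, Pow(Rational(-13, 15), -1))) = Add(Mul(-234, Pow(Add(5, Rational(84, 29)), -1)), Mul(35, Rational(-15, 13))) = Add(Mul(-234, Pow(Rational(229, 29), -1)), Rational(-525, 13)) = Add(Mul(-234, Rational(29, 229)), Rational(-525, 13)) = Add(Rational(-6786, 229), Rational(-525, 13)) = Rational(-208443, 2977)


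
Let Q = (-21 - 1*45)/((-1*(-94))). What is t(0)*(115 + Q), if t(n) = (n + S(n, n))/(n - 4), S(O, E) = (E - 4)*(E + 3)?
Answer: 16116/47 ≈ 342.89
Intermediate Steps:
Q = -33/47 (Q = (-21 - 45)/94 = -66*1/94 = -33/47 ≈ -0.70213)
S(O, E) = (-4 + E)*(3 + E)
t(n) = (-12 + n**2)/(-4 + n) (t(n) = (n + (-12 + n**2 - n))/(n - 4) = (-12 + n**2)/(-4 + n))
t(0)*(115 + Q) = ((-12 + 0**2)/(-4 + 0))*(115 - 33/47) = ((-12 + 0)/(-4))*(5372/47) = -1/4*(-12)*(5372/47) = 3*(5372/47) = 16116/47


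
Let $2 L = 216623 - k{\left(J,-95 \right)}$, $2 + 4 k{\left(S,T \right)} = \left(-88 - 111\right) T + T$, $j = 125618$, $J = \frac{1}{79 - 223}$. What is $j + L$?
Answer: $\frac{463157}{2} \approx 2.3158 \cdot 10^{5}$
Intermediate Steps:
$J = - \frac{1}{144}$ ($J = \frac{1}{-144} = - \frac{1}{144} \approx -0.0069444$)
$k{\left(S,T \right)} = - \frac{1}{2} - \frac{99 T}{2}$ ($k{\left(S,T \right)} = - \frac{1}{2} + \frac{\left(-88 - 111\right) T + T}{4} = - \frac{1}{2} + \frac{- 199 T + T}{4} = - \frac{1}{2} + \frac{\left(-198\right) T}{4} = - \frac{1}{2} - \frac{99 T}{2}$)
$L = \frac{211921}{2}$ ($L = \frac{216623 - \left(- \frac{1}{2} - - \frac{9405}{2}\right)}{2} = \frac{216623 - \left(- \frac{1}{2} + \frac{9405}{2}\right)}{2} = \frac{216623 - 4702}{2} = \frac{1}{2} \cdot 211921 = \frac{211921}{2} \approx 1.0596 \cdot 10^{5}$)
$j + L = 125618 + \frac{211921}{2} = \frac{463157}{2}$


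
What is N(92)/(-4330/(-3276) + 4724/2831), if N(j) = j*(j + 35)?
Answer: 54180787752/13867027 ≈ 3907.2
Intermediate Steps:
N(j) = j*(35 + j)
N(92)/(-4330/(-3276) + 4724/2831) = (92*(35 + 92))/(-4330/(-3276) + 4724/2831) = (92*127)/(-4330*(-1/3276) + 4724*(1/2831)) = 11684/(2165/1638 + 4724/2831) = 11684/(13867027/4637178) = 11684*(4637178/13867027) = 54180787752/13867027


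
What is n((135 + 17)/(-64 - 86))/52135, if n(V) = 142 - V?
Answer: 10726/3910125 ≈ 0.0027431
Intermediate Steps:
n((135 + 17)/(-64 - 86))/52135 = (142 - (135 + 17)/(-64 - 86))/52135 = (142 - 152/(-150))*(1/52135) = (142 - 152*(-1)/150)*(1/52135) = (142 - 1*(-76/75))*(1/52135) = (142 + 76/75)*(1/52135) = (10726/75)*(1/52135) = 10726/3910125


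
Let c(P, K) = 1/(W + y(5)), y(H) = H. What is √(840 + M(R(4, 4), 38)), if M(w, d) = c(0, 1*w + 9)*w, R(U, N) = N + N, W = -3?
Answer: 2*√211 ≈ 29.052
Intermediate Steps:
c(P, K) = ½ (c(P, K) = 1/(-3 + 5) = 1/2 = ½)
R(U, N) = 2*N
M(w, d) = w/2
√(840 + M(R(4, 4), 38)) = √(840 + (2*4)/2) = √(840 + (½)*8) = √(840 + 4) = √844 = 2*√211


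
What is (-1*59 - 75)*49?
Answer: -6566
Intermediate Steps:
(-1*59 - 75)*49 = (-59 - 75)*49 = -134*49 = -6566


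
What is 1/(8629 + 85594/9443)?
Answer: 9443/81569241 ≈ 0.00011577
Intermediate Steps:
1/(8629 + 85594/9443) = 1/(81569241/9443) = 9443/81569241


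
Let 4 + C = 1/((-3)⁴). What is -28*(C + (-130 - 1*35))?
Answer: 383264/81 ≈ 4731.7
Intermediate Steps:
C = -323/81 (C = -4 + 1/((-3)⁴) = -4 + 1/81 = -323/81 ≈ -3.9877)
-28*(C + (-130 - 1*35)) = -28*(-323/81 + (-130 - 1*35)) = -28*(-323/81 + (-130 - 35)) = -28*(-323/81 - 165) = -28*(-13688/81) = 383264/81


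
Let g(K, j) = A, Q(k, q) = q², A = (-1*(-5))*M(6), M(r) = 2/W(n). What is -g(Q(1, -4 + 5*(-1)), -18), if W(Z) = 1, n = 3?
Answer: -10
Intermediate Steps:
M(r) = 2 (M(r) = 2/1 = 2*1 = 2)
A = 10 (A = -1*(-5)*2 = 5*2 = 10)
g(K, j) = 10
-g(Q(1, -4 + 5*(-1)), -18) = -1*10 = -10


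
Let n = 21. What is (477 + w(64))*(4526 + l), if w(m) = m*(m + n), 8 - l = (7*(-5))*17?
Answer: 30348293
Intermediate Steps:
l = 603 (l = 8 - 7*(-5)*17 = 8 - (-35)*17 = 8 - 1*(-595) = 8 + 595 = 603)
w(m) = m*(21 + m) (w(m) = m*(m + 21) = m*(21 + m))
(477 + w(64))*(4526 + l) = (477 + 64*(21 + 64))*(4526 + 603) = (477 + 64*85)*5129 = (477 + 5440)*5129 = 5917*5129 = 30348293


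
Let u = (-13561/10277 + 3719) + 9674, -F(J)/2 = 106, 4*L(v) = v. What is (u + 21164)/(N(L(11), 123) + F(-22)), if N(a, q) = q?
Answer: -355128728/914653 ≈ -388.27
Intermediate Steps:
L(v) = v/4
F(J) = -212 (F(J) = -2*106 = -212)
u = 137626300/10277 (u = (-13561*1/10277 + 3719) + 9674 = (-13561/10277 + 3719) + 9674 = 38206602/10277 + 9674 = 137626300/10277 ≈ 13392.)
(u + 21164)/(N(L(11), 123) + F(-22)) = (137626300/10277 + 21164)/(123 - 212) = (355128728/10277)/(-89) = (355128728/10277)*(-1/89) = -355128728/914653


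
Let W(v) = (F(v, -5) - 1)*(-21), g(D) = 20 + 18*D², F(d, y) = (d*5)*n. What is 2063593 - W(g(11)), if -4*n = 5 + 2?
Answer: 3319379/2 ≈ 1.6597e+6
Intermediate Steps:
n = -7/4 (n = -(5 + 2)/4 = -¼*7 = -7/4 ≈ -1.7500)
F(d, y) = -35*d/4 (F(d, y) = (d*5)*(-7/4) = (5*d)*(-7/4) = -35*d/4)
W(v) = 21 + 735*v/4 (W(v) = (-35*v/4 - 1)*(-21) = (-1 - 35*v/4)*(-21) = 21 + 735*v/4)
2063593 - W(g(11)) = 2063593 - (21 + 735*(20 + 18*11²)/4) = 2063593 - (21 + 735*(20 + 18*121)/4) = 2063593 - (21 + 735*(20 + 2178)/4) = 2063593 - (21 + (735/4)*2198) = 2063593 - (21 + 807765/2) = 2063593 - 1*807807/2 = 2063593 - 807807/2 = 3319379/2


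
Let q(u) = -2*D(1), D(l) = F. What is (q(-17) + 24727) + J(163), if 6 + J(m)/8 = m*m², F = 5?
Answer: 34670645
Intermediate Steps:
D(l) = 5
J(m) = -48 + 8*m³ (J(m) = -48 + 8*(m*m²) = -48 + 8*m³)
q(u) = -10 (q(u) = -2*5 = -10)
(q(-17) + 24727) + J(163) = (-10 + 24727) + (-48 + 8*163³) = 24717 + (-48 + 8*4330747) = 24717 + (-48 + 34645976) = 24717 + 34645928 = 34670645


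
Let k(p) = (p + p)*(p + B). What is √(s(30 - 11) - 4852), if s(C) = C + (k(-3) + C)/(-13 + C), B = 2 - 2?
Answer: I*√173766/6 ≈ 69.475*I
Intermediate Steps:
B = 0
k(p) = 2*p² (k(p) = (p + p)*(p + 0) = (2*p)*p = 2*p²)
s(C) = C + (18 + C)/(-13 + C) (s(C) = C + (2*(-3)² + C)/(-13 + C) = C + (2*9 + C)/(-13 + C) = C + (18 + C)/(-13 + C))
√(s(30 - 11) - 4852) = √((18 + (30 - 11)² - 12*(30 - 11))/(-13 + (30 - 11)) - 4852) = √((18 + 19² - 12*19)/(-13 + 19) - 4852) = √((18 + 361 - 228)/6 - 4852) = √((⅙)*151 - 4852) = √(151/6 - 4852) = √(-28961/6) = I*√173766/6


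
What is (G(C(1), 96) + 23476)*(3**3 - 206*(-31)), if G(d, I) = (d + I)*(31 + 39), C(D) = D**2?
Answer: 194095858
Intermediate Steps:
G(d, I) = 70*I + 70*d (G(d, I) = (I + d)*70 = 70*I + 70*d)
(G(C(1), 96) + 23476)*(3**3 - 206*(-31)) = ((70*96 + 70*1**2) + 23476)*(3**3 - 206*(-31)) = ((6720 + 70*1) + 23476)*(27 + 6386) = ((6720 + 70) + 23476)*6413 = (6790 + 23476)*6413 = 30266*6413 = 194095858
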